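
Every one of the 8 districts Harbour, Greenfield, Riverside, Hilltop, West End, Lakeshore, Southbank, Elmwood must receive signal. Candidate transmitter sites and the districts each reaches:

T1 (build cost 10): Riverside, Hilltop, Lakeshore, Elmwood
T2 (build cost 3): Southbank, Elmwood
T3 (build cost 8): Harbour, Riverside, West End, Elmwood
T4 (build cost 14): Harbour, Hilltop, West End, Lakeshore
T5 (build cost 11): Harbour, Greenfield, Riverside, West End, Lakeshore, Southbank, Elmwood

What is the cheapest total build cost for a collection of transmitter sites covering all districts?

21

T1, T5 cover every district at build cost 10 + 11 = 21.
Any cover uses at least 2 transmitter sites; among all covering selections none totals below 21.
Greedy by coverage-per-build cost would pick T2, T5, T1 for 24 — worse than the optimum 21.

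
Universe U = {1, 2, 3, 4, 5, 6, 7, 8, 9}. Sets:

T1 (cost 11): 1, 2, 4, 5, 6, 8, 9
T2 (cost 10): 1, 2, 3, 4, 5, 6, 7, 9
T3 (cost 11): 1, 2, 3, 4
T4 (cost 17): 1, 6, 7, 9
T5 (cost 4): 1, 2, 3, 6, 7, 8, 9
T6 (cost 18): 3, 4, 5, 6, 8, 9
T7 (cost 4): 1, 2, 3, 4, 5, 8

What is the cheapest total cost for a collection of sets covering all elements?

8

T5, T7 cover every element at cost 4 + 4 = 8.
Any cover uses at least 2 sets; among all covering selections none totals below 8.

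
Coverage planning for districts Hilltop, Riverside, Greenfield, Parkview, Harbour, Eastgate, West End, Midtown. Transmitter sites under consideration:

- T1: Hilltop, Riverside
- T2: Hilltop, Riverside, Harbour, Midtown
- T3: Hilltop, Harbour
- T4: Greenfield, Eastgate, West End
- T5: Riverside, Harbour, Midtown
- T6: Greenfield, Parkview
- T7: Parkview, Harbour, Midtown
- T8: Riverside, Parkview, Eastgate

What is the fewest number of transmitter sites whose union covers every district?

3

T1, T4, T7 together cover {Hilltop, Riverside, Greenfield, Parkview, Harbour, Eastgate, West End, Midtown} — every district.
No 2 of the 8 transmitter sites cover everything (all 28 pairs fall short), so 3 is minimum.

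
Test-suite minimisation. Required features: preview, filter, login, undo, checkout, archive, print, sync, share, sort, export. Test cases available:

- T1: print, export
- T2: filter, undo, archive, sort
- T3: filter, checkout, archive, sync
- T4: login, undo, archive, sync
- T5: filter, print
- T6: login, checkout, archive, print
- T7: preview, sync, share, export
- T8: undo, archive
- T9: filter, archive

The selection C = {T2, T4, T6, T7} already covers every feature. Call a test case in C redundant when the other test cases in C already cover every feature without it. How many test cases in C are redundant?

1

Drop T2: filter, sort uncovered — not redundant.
Drop T4: the rest still cover every feature — redundant.
Drop T6: checkout, print uncovered — not redundant.
Drop T7: preview, share, export uncovered — not redundant.
1 redundant: T4.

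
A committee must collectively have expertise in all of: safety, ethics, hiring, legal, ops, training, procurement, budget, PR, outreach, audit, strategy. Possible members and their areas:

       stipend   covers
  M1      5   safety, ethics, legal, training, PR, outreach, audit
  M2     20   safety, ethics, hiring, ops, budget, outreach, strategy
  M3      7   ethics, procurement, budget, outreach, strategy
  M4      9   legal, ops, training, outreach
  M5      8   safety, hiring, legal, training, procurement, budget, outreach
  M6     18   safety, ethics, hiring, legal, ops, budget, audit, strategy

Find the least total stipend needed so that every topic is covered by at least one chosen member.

M1, M3, M4, M5 cover every topic at stipend 5 + 7 + 9 + 8 = 29.
Any cover uses at least 3 members; among all covering selections none totals below 29.

29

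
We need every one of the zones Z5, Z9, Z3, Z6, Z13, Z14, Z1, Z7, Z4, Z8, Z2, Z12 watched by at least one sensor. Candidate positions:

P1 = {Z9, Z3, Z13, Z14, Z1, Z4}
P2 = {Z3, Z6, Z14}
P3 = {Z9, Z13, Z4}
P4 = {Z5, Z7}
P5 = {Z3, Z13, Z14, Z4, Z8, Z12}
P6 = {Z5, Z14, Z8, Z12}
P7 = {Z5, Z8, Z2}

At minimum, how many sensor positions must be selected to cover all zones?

5

P1, P2, P4, P5, P7 together cover {Z5, Z9, Z3, Z6, Z13, Z14, Z1, Z7, Z4, Z8, Z2, Z12} — every zone.
No 4 of the 7 sensor positions cover everything (all 35 size-4 selections fall short), so 5 is minimum.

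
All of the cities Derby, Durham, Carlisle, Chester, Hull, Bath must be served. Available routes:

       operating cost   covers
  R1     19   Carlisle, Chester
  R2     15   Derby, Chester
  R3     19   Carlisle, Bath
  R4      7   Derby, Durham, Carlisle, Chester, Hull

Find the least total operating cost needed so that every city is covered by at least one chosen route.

R3, R4 cover every city at operating cost 19 + 7 = 26.
Any cover uses at least 2 routes; among all covering selections none totals below 26.

26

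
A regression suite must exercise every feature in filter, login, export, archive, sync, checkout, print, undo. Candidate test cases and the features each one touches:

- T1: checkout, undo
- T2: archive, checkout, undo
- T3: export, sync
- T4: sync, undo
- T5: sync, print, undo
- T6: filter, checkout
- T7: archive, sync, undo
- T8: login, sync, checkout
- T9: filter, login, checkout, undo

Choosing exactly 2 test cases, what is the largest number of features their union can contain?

Choosing T3, T9 covers {filter, login, export, sync, checkout, undo} — 6 features.
No choice of 2 test cases does better; here archive, print are left uncovered.

6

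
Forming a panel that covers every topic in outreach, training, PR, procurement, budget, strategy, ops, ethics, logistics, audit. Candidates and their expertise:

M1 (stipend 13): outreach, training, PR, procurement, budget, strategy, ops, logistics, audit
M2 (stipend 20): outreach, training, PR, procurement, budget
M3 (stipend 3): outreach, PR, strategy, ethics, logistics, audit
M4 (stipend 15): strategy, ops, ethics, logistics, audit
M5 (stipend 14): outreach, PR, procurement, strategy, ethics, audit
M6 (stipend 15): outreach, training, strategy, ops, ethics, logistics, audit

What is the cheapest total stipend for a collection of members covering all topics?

M1, M3 cover every topic at stipend 13 + 3 = 16.
Any cover uses at least 2 members; among all covering selections none totals below 16.

16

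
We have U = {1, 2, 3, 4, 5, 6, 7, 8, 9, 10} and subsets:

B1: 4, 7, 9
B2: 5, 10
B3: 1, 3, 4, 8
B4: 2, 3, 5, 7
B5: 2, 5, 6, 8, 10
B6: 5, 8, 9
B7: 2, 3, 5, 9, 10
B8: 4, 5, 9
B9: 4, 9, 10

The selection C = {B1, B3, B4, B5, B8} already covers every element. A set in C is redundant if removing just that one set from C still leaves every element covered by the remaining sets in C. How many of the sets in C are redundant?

Drop B1: the rest still cover every element — redundant.
Drop B3: 1 uncovered — not redundant.
Drop B4: the rest still cover every element — redundant.
Drop B5: 6, 10 uncovered — not redundant.
Drop B8: the rest still cover every element — redundant.
3 redundant: B1, B4, B8.

3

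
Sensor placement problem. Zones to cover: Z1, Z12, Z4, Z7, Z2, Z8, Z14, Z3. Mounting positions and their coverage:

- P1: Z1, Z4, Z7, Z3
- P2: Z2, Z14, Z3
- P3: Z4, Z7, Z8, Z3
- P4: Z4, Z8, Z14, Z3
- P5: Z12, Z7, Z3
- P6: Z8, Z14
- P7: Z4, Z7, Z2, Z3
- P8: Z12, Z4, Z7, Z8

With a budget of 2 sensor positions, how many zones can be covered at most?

Choosing P2, P8 covers {Z12, Z4, Z7, Z2, Z8, Z14, Z3} — 7 zones.
No choice of 2 sensor positions does better; here Z1 is left uncovered.

7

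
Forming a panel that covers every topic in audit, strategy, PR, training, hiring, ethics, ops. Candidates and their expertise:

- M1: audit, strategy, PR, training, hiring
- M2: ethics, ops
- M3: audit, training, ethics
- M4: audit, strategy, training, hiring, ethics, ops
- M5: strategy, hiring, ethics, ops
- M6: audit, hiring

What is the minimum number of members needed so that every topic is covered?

2

M1, M2 together cover {audit, strategy, PR, training, hiring, ethics, ops} — every topic.
No single member contains all 7 topics, so 2 is optimal.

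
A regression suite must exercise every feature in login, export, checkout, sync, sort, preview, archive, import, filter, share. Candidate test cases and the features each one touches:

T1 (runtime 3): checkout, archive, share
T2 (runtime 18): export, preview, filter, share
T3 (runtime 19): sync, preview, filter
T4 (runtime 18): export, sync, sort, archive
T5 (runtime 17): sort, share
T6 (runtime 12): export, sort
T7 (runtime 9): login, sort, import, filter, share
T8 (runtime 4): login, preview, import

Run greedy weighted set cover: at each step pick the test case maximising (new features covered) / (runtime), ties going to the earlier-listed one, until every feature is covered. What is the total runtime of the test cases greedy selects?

34

Pick 1: T1 adds 3 new (checkout, archive, share) at runtime 3 (ratio 3/3).
Pick 2: T8 adds 3 new (login, preview, import) at runtime 4 (ratio 3/4).
Pick 3: T7 adds 2 new (sort, filter) at runtime 9 (ratio 2/9).
Pick 4: T4 adds 2 new (export, sync) at runtime 18 (ratio 2/18).
Greedy total runtime: 3 + 4 + 9 + 18 = 34.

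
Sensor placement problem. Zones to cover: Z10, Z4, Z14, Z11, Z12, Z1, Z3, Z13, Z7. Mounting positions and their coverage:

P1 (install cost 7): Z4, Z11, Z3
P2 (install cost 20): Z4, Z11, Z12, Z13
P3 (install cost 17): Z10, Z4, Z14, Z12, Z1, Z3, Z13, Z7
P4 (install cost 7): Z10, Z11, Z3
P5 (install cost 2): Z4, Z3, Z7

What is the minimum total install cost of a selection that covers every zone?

P1, P3 cover every zone at install cost 7 + 17 = 24.
Any cover uses at least 2 sensor positions; among all covering selections none totals below 24.

24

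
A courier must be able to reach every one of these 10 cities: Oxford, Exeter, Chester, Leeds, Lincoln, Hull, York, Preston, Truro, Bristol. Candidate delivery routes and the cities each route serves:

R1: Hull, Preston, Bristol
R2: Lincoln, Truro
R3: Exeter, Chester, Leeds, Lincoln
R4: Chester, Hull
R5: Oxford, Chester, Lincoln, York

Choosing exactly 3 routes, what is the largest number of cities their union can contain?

Choosing R1, R3, R5 covers {Oxford, Exeter, Chester, Leeds, Lincoln, Hull, York, Preston, Bristol} — 9 cities.
No choice of 3 routes does better; here Truro is left uncovered.

9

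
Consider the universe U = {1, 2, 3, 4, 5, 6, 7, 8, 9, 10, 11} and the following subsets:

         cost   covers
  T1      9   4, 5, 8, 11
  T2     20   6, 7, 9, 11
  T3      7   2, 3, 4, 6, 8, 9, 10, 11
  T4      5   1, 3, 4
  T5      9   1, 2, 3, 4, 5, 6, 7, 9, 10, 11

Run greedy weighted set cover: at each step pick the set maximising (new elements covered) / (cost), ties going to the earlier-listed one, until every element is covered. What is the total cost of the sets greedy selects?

Pick 1: T3 adds 8 new (2, 3, 4, 6, 8, 9, 10, 11) at cost 7 (ratio 8/7).
Pick 2: T5 adds 3 new (1, 5, 7) at cost 9 (ratio 3/9).
Greedy total cost: 7 + 9 = 16.

16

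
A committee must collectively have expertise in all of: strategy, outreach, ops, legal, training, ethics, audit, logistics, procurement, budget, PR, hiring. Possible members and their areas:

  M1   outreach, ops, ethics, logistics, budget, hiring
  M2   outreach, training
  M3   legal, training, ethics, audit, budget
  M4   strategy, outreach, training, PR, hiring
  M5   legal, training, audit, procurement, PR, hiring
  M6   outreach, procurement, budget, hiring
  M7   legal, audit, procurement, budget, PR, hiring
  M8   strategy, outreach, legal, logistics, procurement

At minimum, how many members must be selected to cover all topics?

3

M1, M4, M5 together cover {strategy, outreach, ops, legal, training, ethics, audit, logistics, procurement, budget, PR, hiring} — every topic.
No 2 of the 8 members cover everything (all 28 pairs fall short), so 3 is minimum.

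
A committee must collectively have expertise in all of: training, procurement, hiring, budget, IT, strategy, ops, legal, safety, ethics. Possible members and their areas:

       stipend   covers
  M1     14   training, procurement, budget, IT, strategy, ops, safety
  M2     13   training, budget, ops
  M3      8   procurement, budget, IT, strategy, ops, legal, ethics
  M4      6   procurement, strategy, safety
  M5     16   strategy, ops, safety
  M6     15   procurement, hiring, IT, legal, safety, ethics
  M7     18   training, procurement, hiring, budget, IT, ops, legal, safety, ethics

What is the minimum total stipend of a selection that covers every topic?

M4, M7 cover every topic at stipend 6 + 18 = 24.
Any cover uses at least 2 members; among all covering selections none totals below 24.
Greedy by coverage-per-stipend would pick M3, M4, M7 for 32 — worse than the optimum 24.

24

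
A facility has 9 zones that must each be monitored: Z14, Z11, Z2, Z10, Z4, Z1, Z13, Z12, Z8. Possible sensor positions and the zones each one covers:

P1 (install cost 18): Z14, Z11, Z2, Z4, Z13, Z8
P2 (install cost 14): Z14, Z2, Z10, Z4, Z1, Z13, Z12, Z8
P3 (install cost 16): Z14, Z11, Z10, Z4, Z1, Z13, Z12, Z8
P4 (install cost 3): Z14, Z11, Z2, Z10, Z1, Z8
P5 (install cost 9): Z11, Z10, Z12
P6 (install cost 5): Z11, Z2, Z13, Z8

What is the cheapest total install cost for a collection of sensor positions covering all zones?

P2, P4 cover every zone at install cost 14 + 3 = 17.
Any cover uses at least 2 sensor positions; among all covering selections none totals below 17.

17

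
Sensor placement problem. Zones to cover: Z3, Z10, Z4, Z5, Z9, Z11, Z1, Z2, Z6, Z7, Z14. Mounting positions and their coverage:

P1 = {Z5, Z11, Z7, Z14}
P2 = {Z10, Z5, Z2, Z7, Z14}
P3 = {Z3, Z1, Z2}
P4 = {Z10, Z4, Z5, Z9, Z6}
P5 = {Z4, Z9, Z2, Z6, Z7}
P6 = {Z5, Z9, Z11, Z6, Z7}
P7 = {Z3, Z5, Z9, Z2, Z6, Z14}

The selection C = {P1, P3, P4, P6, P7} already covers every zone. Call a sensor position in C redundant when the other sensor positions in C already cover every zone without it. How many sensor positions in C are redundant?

Drop P1: the rest still cover every zone — redundant.
Drop P3: Z1 uncovered — not redundant.
Drop P4: Z10, Z4 uncovered — not redundant.
Drop P6: the rest still cover every zone — redundant.
Drop P7: the rest still cover every zone — redundant.
3 redundant: P1, P6, P7.

3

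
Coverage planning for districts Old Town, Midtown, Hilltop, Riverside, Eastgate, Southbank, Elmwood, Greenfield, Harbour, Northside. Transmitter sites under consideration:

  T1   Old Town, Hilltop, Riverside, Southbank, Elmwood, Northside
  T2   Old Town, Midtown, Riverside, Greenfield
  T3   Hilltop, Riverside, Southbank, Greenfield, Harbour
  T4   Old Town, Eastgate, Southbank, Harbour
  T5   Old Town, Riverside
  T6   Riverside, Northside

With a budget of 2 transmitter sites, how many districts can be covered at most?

8

Choosing T1, T2 covers {Old Town, Midtown, Hilltop, Riverside, Southbank, Elmwood, Greenfield, Northside} — 8 districts.
No choice of 2 transmitter sites does better; here Eastgate, Harbour are left uncovered.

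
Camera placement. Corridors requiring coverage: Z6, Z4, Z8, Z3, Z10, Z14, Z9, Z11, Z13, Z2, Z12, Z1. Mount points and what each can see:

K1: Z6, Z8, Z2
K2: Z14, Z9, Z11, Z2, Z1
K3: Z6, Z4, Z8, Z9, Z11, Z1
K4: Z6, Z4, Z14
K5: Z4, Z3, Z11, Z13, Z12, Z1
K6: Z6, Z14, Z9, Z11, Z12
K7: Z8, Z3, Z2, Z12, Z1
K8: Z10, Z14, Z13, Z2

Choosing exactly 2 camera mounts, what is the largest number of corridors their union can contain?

10

Choosing K3, K8 covers {Z6, Z4, Z8, Z10, Z14, Z9, Z11, Z13, Z2, Z1} — 10 corridors.
No choice of 2 camera mounts does better; here Z3, Z12 are left uncovered.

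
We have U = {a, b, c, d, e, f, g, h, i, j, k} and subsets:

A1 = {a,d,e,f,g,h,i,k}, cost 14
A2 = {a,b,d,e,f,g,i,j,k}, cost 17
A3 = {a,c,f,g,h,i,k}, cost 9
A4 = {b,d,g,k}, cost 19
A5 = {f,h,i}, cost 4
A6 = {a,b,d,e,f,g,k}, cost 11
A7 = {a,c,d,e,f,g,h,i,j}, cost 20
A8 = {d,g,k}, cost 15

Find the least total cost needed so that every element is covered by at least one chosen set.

A2, A3 cover every element at cost 17 + 9 = 26.
Any cover uses at least 2 sets; among all covering selections none totals below 26.
Greedy by coverage-per-cost would pick A3, A6, A2 for 37 — worse than the optimum 26.

26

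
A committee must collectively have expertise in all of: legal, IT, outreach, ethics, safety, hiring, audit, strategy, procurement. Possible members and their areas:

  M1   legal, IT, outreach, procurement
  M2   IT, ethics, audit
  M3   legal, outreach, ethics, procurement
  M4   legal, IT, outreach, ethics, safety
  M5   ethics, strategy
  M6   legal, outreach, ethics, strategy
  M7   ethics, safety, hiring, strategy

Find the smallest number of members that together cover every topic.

3

M1, M2, M7 together cover {legal, IT, outreach, ethics, safety, hiring, audit, strategy, procurement} — every topic.
No 2 of the 7 members cover everything (all 21 pairs fall short), so 3 is minimum.
Greedy (largest uncovered first) would take M4, M7, M1, M2 — 4 members — but 3 suffice.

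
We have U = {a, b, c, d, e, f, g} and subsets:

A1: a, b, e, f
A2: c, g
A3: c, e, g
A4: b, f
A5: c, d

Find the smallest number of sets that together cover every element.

A1, A2, A5 together cover {a, b, c, d, e, f, g} — every element.
No 2 of the 5 sets cover everything (all 10 pairs fall short), so 3 is minimum.

3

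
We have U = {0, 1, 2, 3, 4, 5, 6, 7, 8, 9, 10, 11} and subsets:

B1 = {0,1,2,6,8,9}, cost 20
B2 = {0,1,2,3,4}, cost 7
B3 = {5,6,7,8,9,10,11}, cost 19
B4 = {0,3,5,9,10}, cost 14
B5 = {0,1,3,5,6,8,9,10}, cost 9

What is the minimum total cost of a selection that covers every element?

26

B2, B3 cover every element at cost 7 + 19 = 26.
Any cover uses at least 2 sets; among all covering selections none totals below 26.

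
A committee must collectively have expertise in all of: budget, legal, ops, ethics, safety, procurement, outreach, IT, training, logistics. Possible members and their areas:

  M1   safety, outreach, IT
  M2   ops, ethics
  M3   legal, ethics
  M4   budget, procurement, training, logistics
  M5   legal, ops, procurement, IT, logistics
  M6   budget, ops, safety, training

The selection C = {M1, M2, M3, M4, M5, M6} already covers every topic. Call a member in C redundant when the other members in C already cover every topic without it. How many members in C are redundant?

5

Drop M1: outreach uncovered — not redundant.
Drop M2: the rest still cover every topic — redundant.
Drop M3: the rest still cover every topic — redundant.
Drop M4: the rest still cover every topic — redundant.
Drop M5: the rest still cover every topic — redundant.
Drop M6: the rest still cover every topic — redundant.
5 redundant: M2, M3, M4, M5, M6.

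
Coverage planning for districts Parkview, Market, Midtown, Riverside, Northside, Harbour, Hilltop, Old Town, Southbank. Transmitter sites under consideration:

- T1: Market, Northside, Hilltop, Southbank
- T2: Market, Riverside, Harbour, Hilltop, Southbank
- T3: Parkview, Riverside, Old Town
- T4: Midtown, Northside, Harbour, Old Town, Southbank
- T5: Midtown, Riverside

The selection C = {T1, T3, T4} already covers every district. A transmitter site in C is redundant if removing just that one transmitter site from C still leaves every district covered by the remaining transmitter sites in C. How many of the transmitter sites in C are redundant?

Drop T1: Market, Hilltop uncovered — not redundant.
Drop T3: Parkview, Riverside uncovered — not redundant.
Drop T4: Midtown, Harbour uncovered — not redundant.
None of the transmitter sites in C is redundant.

0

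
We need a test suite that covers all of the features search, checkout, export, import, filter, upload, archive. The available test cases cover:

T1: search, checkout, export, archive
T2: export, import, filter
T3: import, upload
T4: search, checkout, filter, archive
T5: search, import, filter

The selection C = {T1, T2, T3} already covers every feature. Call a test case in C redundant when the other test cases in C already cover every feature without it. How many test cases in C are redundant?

Drop T1: search, checkout, archive uncovered — not redundant.
Drop T2: filter uncovered — not redundant.
Drop T3: upload uncovered — not redundant.
None of the test cases in C is redundant.

0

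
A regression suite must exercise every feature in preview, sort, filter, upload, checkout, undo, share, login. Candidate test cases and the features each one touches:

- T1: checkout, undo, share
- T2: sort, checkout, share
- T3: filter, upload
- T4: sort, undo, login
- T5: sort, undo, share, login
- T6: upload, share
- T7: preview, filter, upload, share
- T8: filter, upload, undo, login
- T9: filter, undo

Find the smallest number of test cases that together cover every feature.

3

T1, T4, T7 together cover {preview, sort, filter, upload, checkout, undo, share, login} — every feature.
No 2 of the 9 test cases cover everything (all 36 pairs fall short), so 3 is minimum.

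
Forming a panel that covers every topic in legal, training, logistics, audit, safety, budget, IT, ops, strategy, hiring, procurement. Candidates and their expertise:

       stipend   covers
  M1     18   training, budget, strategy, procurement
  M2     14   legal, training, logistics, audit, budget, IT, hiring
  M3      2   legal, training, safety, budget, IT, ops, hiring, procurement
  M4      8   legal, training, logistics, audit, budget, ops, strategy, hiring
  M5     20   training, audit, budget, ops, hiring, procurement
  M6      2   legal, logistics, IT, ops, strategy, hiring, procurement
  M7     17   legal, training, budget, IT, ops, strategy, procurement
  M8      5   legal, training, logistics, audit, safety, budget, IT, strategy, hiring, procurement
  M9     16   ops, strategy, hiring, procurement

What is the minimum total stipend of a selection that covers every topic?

M3, M8 cover every topic at stipend 2 + 5 = 7.
Any cover uses at least 2 members; among all covering selections none totals below 7.
Greedy by coverage-per-stipend would pick M3, M6, M8 for 9 — worse than the optimum 7.

7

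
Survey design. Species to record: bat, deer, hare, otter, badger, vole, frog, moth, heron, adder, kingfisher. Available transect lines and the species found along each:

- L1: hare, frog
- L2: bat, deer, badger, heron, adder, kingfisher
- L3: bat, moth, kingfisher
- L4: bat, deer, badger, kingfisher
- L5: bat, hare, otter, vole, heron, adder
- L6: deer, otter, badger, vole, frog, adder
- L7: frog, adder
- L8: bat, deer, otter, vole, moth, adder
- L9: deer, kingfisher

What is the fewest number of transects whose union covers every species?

L1, L2, L8 together cover {bat, deer, hare, otter, badger, vole, frog, moth, heron, adder, kingfisher} — every species.
No 2 of the 9 transects cover everything (all 36 pairs fall short), so 3 is minimum.

3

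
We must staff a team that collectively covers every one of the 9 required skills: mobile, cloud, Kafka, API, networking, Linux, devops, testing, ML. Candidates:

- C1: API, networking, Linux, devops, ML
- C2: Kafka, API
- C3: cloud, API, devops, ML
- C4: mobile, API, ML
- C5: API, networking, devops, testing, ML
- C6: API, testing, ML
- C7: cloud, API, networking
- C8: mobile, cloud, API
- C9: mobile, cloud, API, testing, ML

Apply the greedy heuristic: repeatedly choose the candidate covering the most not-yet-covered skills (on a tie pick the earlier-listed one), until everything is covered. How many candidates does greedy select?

Pick 1: C1 covers 5 new skills (API, networking, Linux, devops, ML).
Pick 2: C9 covers 3 new skills (mobile, cloud, testing).
Pick 3: C2 covers 1 new skills (Kafka).
Greedy uses 3 candidates.

3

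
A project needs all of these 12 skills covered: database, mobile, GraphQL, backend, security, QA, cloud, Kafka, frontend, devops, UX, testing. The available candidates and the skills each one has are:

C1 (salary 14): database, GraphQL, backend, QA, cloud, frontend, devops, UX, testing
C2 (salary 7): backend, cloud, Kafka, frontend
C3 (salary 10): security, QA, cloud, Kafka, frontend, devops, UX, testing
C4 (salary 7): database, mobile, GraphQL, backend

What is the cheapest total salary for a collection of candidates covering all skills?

C3, C4 cover every skill at salary 10 + 7 = 17.
Any cover uses at least 2 candidates; among all covering selections none totals below 17.

17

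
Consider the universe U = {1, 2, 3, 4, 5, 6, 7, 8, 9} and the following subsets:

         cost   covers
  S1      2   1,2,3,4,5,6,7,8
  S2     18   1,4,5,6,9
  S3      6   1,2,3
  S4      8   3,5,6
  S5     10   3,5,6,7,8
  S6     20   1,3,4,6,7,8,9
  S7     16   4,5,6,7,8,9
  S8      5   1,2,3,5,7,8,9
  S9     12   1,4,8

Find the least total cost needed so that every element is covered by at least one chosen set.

7

S1, S8 cover every element at cost 2 + 5 = 7.
Any cover uses at least 2 sets; among all covering selections none totals below 7.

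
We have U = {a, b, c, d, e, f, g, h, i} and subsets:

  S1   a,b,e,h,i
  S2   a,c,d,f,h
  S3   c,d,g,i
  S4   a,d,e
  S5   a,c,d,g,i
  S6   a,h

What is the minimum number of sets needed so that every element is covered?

3

S1, S2, S3 together cover {a, b, c, d, e, f, g, h, i} — every element.
No 2 of the 6 sets cover everything (all 15 pairs fall short), so 3 is minimum.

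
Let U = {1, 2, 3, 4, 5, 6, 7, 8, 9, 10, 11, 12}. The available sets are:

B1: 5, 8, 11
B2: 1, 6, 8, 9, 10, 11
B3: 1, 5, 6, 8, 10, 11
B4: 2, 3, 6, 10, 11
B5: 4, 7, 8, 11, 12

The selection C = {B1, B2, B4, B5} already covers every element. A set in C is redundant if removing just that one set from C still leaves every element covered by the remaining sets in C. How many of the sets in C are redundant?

0

Drop B1: 5 uncovered — not redundant.
Drop B2: 1, 9 uncovered — not redundant.
Drop B4: 2, 3 uncovered — not redundant.
Drop B5: 4, 7, 12 uncovered — not redundant.
None of the sets in C is redundant.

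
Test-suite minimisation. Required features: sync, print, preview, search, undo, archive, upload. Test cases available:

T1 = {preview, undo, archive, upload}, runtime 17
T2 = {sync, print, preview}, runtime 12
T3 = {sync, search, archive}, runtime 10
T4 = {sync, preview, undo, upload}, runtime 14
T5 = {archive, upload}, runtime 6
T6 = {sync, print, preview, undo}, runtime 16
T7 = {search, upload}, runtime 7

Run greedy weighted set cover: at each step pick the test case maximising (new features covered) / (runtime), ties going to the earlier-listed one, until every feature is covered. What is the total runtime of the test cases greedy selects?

Pick 1: T5 adds 2 new (archive, upload) at runtime 6 (ratio 2/6).
Pick 2: T2 adds 3 new (sync, print, preview) at runtime 12 (ratio 3/12).
Pick 3: T7 adds 1 new (search) at runtime 7 (ratio 1/7).
Pick 4: T4 adds 1 new (undo) at runtime 14 (ratio 1/14).
Greedy total runtime: 6 + 12 + 7 + 14 = 39. (The true optimum is 29, so greedy overshoots here.)

39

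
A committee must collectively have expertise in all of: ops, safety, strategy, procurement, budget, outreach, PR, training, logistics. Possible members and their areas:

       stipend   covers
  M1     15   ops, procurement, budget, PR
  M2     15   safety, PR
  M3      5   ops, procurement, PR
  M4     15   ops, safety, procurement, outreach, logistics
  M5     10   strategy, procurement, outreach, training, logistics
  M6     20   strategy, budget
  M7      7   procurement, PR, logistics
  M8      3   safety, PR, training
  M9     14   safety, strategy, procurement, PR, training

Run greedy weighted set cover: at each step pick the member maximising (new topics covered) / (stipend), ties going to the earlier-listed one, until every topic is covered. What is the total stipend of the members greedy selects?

Pick 1: M8 adds 3 new (safety, PR, training) at stipend 3 (ratio 3/3).
Pick 2: M3 adds 2 new (ops, procurement) at stipend 5 (ratio 2/5).
Pick 3: M5 adds 3 new (strategy, outreach, logistics) at stipend 10 (ratio 3/10).
Pick 4: M1 adds 1 new (budget) at stipend 15 (ratio 1/15).
Greedy total stipend: 3 + 5 + 10 + 15 = 33. (The true optimum is 28, so greedy overshoots here.)

33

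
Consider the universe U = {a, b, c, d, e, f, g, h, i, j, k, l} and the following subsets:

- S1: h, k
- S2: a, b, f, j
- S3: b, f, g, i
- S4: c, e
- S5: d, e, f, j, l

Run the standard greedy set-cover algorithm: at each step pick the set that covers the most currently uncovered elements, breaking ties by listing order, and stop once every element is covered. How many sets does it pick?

5

Pick 1: S5 covers 5 new elements (d, e, f, j, l).
Pick 2: S3 covers 3 new elements (b, g, i).
Pick 3: S1 covers 2 new elements (h, k).
Pick 4: S2 covers 1 new elements (a).
Pick 5: S4 covers 1 new elements (c).
Greedy uses 5 sets.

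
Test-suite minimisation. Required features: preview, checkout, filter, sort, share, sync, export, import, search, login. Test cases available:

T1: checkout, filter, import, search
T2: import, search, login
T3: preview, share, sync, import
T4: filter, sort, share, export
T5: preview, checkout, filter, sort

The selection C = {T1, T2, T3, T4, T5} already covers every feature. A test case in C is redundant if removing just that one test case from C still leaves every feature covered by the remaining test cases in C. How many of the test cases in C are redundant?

2

Drop T1: the rest still cover every feature — redundant.
Drop T2: login uncovered — not redundant.
Drop T3: sync uncovered — not redundant.
Drop T4: export uncovered — not redundant.
Drop T5: the rest still cover every feature — redundant.
2 redundant: T1, T5.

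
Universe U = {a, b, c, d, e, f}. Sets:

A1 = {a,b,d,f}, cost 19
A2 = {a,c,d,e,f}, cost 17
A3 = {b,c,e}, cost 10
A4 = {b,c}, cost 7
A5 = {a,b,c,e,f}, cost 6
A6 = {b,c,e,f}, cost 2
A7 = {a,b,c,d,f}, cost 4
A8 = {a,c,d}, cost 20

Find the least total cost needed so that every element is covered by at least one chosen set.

A6, A7 cover every element at cost 2 + 4 = 6.
Any cover uses at least 2 sets; among all covering selections none totals below 6.

6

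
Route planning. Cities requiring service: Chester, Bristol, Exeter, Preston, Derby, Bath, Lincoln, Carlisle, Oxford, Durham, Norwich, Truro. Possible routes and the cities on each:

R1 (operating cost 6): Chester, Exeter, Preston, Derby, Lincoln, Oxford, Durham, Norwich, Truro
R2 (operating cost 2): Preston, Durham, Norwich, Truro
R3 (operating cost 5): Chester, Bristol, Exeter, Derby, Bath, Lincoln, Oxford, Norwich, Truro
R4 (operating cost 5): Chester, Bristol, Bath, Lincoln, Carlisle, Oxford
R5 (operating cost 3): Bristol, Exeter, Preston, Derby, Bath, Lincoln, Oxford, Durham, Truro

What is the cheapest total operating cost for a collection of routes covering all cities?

10

R2, R4, R5 cover every city at operating cost 2 + 5 + 3 = 10.
Any cover uses at least 2 routes; among all covering selections none totals below 10.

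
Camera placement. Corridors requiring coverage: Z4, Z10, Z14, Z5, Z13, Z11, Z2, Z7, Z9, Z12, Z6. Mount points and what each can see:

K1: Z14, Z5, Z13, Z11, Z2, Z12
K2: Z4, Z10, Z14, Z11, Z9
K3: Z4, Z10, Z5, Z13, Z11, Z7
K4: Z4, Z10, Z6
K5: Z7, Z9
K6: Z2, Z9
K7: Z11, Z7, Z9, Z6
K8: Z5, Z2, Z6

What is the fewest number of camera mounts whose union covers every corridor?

3

K1, K2, K7 together cover {Z4, Z10, Z14, Z5, Z13, Z11, Z2, Z7, Z9, Z12, Z6} — every corridor.
No 2 of the 8 camera mounts cover everything (all 28 pairs fall short), so 3 is minimum.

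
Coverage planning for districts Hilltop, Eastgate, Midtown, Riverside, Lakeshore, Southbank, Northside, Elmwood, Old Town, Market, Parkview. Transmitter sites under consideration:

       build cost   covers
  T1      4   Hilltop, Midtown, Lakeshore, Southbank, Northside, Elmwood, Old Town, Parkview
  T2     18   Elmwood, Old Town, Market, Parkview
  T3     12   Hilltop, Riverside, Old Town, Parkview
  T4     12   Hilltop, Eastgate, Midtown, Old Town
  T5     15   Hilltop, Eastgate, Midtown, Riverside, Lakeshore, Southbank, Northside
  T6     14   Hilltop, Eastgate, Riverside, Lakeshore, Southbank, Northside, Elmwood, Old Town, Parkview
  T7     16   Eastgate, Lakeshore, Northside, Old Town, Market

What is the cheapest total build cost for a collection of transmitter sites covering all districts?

32

T1, T3, T7 cover every district at build cost 4 + 12 + 16 = 32.
Any cover uses at least 2 transmitter sites; among all covering selections none totals below 32.
Greedy by coverage-per-build cost would pick T1, T6, T7 for 34 — worse than the optimum 32.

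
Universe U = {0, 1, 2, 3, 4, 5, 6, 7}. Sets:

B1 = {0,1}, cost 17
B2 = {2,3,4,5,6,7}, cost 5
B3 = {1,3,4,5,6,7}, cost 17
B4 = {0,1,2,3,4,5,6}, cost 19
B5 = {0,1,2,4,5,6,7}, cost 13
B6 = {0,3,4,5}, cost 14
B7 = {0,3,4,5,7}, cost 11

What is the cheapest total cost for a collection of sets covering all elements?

B2, B5 cover every element at cost 5 + 13 = 18.
Any cover uses at least 2 sets; among all covering selections none totals below 18.

18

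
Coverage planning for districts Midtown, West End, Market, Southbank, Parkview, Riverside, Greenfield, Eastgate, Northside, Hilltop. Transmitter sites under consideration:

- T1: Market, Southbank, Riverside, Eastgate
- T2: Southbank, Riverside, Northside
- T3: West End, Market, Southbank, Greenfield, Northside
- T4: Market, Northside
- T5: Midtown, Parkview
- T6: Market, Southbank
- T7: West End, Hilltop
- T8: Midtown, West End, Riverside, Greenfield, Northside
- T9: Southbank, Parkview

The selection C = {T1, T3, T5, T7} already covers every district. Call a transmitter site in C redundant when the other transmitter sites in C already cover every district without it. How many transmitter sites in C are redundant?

0

Drop T1: Riverside, Eastgate uncovered — not redundant.
Drop T3: Greenfield, Northside uncovered — not redundant.
Drop T5: Midtown, Parkview uncovered — not redundant.
Drop T7: Hilltop uncovered — not redundant.
None of the transmitter sites in C is redundant.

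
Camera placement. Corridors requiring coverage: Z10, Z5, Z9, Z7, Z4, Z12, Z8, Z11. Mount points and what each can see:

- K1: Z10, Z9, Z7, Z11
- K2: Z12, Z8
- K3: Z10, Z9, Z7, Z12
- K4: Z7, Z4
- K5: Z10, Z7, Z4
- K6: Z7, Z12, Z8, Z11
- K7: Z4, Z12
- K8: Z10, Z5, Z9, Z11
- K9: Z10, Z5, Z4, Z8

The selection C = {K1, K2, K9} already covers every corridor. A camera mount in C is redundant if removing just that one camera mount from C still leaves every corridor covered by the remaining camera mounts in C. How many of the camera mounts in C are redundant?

Drop K1: Z9, Z7, Z11 uncovered — not redundant.
Drop K2: Z12 uncovered — not redundant.
Drop K9: Z5, Z4 uncovered — not redundant.
None of the camera mounts in C is redundant.

0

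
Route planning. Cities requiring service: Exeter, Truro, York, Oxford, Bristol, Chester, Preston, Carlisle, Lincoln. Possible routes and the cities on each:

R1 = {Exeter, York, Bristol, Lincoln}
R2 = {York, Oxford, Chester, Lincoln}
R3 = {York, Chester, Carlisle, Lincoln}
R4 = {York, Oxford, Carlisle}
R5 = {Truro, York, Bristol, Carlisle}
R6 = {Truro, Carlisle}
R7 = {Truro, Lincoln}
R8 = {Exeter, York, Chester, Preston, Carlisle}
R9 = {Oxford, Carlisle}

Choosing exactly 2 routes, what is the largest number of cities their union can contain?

Choosing R1, R8 covers {Exeter, York, Bristol, Chester, Preston, Carlisle, Lincoln} — 7 cities.
No choice of 2 routes does better; here Truro, Oxford are left uncovered.

7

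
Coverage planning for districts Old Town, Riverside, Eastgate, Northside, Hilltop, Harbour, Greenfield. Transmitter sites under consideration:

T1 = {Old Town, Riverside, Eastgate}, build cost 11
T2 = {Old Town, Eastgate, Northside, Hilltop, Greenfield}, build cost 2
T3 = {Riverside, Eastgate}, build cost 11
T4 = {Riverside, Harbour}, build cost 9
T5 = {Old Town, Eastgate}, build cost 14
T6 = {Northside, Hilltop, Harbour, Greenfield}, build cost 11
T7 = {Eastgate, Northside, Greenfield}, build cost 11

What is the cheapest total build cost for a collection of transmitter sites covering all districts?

T2, T4 cover every district at build cost 2 + 9 = 11.
Any cover uses at least 2 transmitter sites; among all covering selections none totals below 11.

11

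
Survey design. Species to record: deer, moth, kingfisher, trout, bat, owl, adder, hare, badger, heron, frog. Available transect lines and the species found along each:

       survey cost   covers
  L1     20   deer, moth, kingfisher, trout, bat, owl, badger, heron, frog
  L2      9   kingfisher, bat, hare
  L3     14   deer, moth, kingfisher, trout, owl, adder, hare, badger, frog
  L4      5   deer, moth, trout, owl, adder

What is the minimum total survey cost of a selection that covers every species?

L1, L3 cover every species at survey cost 20 + 14 = 34.
Any cover uses at least 2 transects; among all covering selections none totals below 34.

34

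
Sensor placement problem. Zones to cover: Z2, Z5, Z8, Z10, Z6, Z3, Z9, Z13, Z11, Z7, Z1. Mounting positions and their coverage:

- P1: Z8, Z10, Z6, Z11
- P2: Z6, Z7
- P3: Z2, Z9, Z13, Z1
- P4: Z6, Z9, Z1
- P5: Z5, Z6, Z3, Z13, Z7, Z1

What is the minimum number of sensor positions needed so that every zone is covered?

P1, P3, P5 together cover {Z2, Z5, Z8, Z10, Z6, Z3, Z9, Z13, Z11, Z7, Z1} — every zone.
No 2 of the 5 sensor positions cover everything (all 10 pairs fall short), so 3 is minimum.

3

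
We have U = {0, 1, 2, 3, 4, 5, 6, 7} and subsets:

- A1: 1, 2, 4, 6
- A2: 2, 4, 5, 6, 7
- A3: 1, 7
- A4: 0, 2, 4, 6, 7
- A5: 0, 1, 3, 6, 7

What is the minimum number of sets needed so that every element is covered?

A2, A5 together cover {0, 1, 2, 3, 4, 5, 6, 7} — every element.
No single set contains all 8 elements, so 2 is optimal.

2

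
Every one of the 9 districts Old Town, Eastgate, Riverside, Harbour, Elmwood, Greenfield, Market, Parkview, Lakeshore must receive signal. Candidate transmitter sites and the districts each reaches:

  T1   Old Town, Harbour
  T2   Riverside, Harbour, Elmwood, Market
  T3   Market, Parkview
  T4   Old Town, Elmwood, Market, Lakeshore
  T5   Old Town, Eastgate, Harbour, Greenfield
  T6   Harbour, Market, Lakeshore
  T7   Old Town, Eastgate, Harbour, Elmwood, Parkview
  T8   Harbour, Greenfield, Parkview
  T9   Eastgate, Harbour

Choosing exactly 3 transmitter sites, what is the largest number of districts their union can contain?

Choosing T2, T3, T5 covers {Old Town, Eastgate, Riverside, Harbour, Elmwood, Greenfield, Market, Parkview} — 8 districts.
No choice of 3 transmitter sites does better; here Lakeshore is left uncovered.

8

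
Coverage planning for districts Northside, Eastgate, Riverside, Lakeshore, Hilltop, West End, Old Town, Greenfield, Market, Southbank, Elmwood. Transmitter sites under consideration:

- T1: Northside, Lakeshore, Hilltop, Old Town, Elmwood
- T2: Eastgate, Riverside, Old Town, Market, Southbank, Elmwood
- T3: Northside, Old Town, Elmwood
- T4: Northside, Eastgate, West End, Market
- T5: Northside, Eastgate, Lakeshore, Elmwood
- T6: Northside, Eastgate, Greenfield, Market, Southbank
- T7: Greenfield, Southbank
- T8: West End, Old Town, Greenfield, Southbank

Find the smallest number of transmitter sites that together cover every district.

3

T1, T2, T8 together cover {Northside, Eastgate, Riverside, Lakeshore, Hilltop, West End, Old Town, Greenfield, Market, Southbank, Elmwood} — every district.
No 2 of the 8 transmitter sites cover everything (all 28 pairs fall short), so 3 is minimum.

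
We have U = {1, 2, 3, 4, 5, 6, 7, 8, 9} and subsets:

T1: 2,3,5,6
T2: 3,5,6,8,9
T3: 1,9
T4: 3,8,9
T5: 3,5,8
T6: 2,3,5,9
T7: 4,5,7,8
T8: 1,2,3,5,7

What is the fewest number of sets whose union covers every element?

3

T1, T3, T7 together cover {1, 2, 3, 4, 5, 6, 7, 8, 9} — every element.
No 2 of the 8 sets cover everything (all 28 pairs fall short), so 3 is minimum.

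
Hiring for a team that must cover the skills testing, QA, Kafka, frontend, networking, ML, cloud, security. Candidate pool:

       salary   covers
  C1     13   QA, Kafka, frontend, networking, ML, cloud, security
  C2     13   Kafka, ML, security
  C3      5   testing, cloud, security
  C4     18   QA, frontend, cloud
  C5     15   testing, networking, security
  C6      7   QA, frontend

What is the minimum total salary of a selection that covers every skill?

C1, C3 cover every skill at salary 13 + 5 = 18.
Any cover uses at least 2 candidates; among all covering selections none totals below 18.

18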